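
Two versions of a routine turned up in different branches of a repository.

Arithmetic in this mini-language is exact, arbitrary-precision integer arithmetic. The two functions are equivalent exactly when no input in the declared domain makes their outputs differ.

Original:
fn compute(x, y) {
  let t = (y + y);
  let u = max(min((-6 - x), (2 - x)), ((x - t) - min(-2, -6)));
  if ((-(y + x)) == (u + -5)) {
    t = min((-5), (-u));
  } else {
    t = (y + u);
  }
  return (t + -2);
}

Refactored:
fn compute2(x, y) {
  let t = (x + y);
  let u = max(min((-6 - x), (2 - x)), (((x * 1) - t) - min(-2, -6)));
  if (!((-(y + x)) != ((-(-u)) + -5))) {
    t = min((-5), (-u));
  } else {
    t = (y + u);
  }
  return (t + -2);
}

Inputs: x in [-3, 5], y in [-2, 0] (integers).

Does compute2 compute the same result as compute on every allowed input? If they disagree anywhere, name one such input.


Take x=-3, y=-2.
compute: t = -4; u = 7; ((-(y + x)) == (u + -5)) -> false; t = 5; return 3
compute2: t = -5; u = 8; (!((-(y + x)) != ((-(-u)) + -5))) -> false; t = 6; return 4
3 and 4 differ, so these are not the same function on this domain.
verdict: not equivalent; witness: x=-3, y=-2


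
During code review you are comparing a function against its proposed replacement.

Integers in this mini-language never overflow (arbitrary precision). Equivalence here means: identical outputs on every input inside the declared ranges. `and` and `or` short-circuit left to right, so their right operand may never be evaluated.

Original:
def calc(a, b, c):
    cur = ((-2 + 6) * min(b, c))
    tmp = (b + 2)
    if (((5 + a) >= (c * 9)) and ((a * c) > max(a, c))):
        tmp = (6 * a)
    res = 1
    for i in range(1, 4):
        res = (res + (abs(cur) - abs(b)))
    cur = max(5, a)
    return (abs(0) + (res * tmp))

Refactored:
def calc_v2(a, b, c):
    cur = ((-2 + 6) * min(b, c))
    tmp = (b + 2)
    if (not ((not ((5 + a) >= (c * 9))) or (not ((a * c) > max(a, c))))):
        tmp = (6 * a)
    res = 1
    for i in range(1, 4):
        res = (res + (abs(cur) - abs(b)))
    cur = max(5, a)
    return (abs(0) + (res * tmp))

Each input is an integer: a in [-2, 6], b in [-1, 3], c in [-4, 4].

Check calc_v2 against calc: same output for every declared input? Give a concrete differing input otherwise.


Although boolean connective usage differs, 405/405 inputs agree.
verdict: equivalent


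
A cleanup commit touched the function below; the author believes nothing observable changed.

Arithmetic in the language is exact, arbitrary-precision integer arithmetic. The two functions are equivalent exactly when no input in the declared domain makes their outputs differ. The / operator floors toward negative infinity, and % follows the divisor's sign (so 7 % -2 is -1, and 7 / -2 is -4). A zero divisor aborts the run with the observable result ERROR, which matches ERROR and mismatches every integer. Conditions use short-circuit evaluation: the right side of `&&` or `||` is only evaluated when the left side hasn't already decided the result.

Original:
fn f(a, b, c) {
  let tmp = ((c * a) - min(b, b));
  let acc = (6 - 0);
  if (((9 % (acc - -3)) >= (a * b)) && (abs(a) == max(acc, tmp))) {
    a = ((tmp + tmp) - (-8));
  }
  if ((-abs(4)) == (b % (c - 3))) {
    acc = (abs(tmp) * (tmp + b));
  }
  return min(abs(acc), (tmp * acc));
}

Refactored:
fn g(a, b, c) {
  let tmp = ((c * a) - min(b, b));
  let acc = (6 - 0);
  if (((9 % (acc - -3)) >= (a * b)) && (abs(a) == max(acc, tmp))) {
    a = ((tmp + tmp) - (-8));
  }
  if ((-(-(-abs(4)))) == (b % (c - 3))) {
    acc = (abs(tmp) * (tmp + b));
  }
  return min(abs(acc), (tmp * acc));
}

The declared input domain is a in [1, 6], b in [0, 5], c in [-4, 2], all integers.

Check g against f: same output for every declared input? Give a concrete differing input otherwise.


Side by side, the visible changes include: same computation, different form.
Tracing a=3, b=4, c=-1: f: tmp = -7; acc = 6; (((9 % (acc - -3)) >= (a * b)) && (abs(a) == max(acc, tmp))) -> false; ((-abs(4)) == (b % (c - 3))) -> false; return -42 | g: tmp = -7; acc = 6; (((9 % (acc - -3)) >= (a * b)) && (abs(a) == max(acc, tmp))) -> false; ((-(-(-abs(4)))) == (b % (c - 3))) -> false; return -42 — matching result -42.
Across all 252 domain points the two functions coincide.
verdict: equivalent


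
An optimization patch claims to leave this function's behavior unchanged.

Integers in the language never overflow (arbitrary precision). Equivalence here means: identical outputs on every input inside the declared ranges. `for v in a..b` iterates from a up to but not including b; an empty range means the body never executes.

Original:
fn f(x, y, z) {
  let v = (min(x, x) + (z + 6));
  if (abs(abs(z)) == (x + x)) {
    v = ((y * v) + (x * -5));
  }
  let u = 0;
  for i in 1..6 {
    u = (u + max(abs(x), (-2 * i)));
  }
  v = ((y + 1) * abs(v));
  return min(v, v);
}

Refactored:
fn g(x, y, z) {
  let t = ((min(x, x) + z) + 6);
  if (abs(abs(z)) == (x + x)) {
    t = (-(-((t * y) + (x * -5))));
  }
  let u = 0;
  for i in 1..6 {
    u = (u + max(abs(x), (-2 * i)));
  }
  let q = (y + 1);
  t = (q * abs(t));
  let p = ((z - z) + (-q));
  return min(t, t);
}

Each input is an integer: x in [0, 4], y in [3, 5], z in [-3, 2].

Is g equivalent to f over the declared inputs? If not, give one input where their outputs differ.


Side by side, the visible changes include: arithmetic usage differs, and local variable names differ, and statement counts differ.
Spot check at x=3, y=4, z=2 — f: v = 11; (abs(abs(z)) == (x + x)) -> false; u = 0; [i=1]; u = 3; [i=2]; u = 6; [i=3]; u = 9; [i=4]; u = 12; [i=5]; u = 15; v = 55; return 55. g: t = 11; (abs(abs(z)) == (x + x)) -> false; u = 0; [i=1]; u = 3; [i=2]; u = 6; [i=3]; u = 9; [i=4]; u = 12; [i=5]; u = 15; q = 5; t = 55; p = -5; return 55. Both give 55.
Checked all 90 inputs in the declared domain: the outputs agree on every one.
verdict: equivalent


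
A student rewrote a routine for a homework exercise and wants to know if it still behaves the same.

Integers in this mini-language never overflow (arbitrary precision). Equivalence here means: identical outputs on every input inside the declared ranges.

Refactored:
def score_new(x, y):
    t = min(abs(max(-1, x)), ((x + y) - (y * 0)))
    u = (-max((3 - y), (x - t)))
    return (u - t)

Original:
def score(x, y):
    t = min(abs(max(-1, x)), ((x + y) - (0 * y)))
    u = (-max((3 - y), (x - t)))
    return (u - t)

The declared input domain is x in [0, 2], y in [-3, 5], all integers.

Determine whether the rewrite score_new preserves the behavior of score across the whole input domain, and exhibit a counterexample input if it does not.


Differences: same computation, different form — yet all 27 inputs agree.
verdict: equivalent


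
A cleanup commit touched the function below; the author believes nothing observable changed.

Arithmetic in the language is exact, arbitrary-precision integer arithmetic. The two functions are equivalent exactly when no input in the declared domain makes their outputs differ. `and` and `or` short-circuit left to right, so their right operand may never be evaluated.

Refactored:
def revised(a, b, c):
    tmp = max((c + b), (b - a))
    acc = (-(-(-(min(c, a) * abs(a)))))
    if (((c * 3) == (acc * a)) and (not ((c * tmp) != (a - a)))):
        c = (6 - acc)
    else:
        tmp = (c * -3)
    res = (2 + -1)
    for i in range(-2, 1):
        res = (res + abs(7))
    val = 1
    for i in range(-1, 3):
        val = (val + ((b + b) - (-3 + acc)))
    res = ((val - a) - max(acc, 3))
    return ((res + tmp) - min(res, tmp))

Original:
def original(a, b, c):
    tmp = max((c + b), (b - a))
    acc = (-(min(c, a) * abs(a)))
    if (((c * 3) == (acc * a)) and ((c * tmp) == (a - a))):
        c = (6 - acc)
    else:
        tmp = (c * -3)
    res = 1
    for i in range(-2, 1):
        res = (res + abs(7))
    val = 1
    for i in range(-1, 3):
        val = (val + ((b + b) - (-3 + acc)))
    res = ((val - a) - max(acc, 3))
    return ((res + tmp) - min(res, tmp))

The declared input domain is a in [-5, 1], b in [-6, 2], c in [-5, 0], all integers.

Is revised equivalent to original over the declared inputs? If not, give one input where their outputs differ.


The two are interchangeable: comparison usage differs; also boolean connective usage differs; also constant usage differs; also arithmetic usage differs, and every declared input agrees.
One worked example (a=1, b=-5, c=-4) — original: tmp becomes -6; next acc becomes 4; next (((c * 3) == (acc * a)) and ((c * tmp) == (a - a))) evaluates to false; next tmp becomes 12; next res becomes 1; next at i=-2:; next res becomes 8; next at i=-1:; next res becomes 15; next at i=0:; next res becomes 22; next val becomes 1; next at i=-1:; next val becomes -10; next at i=0:; next val becomes -21; next at i=1:; next val becomes -32; next at i=2:; next val becomes -43; next res becomes -48; next final value 12; revised: tmp becomes -6; next acc becomes 4; next (((c * 3) == (acc * a)) and (not ((c * tmp) != (a - a)))) evaluates to false; next tmp becomes 12; next res becomes 1; next at i=-2:; next res becomes 8; next at i=-1:; next res becomes 15; next at i=0:; next res becomes 22; next val becomes 1; next at i=-1:; next val becomes -10; next at i=0:; next val becomes -21; next at i=1:; next val becomes -32; next at i=2:; next val becomes -43; next res becomes -48; next final value 12; agreement on 12.
Sweeping the whole domain (378 inputs) finds no disagreement.
verdict: equivalent


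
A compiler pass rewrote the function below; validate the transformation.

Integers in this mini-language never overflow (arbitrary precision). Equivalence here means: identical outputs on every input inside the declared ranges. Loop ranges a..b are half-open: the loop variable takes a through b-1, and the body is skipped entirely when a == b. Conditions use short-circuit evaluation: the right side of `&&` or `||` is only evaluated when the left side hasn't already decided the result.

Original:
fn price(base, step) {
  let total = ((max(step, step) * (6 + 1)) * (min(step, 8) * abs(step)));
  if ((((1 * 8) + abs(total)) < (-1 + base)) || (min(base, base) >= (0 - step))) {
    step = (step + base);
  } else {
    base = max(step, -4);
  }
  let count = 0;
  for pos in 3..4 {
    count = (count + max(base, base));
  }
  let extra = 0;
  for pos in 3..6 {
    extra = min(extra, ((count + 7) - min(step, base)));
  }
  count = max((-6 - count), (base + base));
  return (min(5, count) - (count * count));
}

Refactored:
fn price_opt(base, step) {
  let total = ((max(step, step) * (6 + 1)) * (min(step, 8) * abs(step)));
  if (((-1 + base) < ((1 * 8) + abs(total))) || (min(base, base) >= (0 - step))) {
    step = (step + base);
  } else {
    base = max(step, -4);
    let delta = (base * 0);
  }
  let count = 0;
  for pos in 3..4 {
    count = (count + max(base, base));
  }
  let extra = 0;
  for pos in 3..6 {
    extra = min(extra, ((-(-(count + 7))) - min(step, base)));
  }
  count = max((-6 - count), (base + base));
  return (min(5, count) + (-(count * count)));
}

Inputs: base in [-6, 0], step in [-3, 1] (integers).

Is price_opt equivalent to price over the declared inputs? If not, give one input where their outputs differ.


Not equivalent: base=-6, step=-3 separates them (-12 vs 0).
price: total=189, then ((((1 * 8) + abs(total)) < (-1 + base)) || (min(base, base) >= (0 - step))) is false, then base=-3, then count=0, then (pos=3), then count=-3, then extra=0, then (pos=3), then extra=0, then (pos=4), then extra=0, then (pos=5), then extra=0, then count=-3, then returns -12
price_opt: total=189, then (((-1 + base) < ((1 * 8) + abs(total))) || (min(base, base) >= (0 - step))) is true, then step=-9, then count=0, then (pos=3), then count=-6, then extra=0, then (pos=3), then extra=0, then (pos=4), then extra=0, then (pos=5), then extra=0, then count=0, then returns 0
verdict: not equivalent; witness: base=-6, step=-3


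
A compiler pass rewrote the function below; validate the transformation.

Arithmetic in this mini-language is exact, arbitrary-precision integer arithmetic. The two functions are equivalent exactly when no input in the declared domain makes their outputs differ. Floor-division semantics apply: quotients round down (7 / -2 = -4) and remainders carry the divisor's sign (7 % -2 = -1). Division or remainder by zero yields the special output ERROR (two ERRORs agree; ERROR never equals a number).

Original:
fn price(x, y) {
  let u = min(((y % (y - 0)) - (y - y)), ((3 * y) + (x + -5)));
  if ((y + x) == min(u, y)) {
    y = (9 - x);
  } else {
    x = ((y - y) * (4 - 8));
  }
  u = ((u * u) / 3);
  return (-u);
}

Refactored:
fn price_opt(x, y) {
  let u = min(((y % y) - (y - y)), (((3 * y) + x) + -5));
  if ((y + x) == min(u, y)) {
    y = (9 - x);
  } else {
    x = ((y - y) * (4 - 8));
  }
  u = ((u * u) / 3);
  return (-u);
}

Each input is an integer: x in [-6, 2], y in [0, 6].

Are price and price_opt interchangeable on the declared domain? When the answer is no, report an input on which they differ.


Comparing the listings, the differences include: constant usage differs; and arithmetic usage differs.
Tracing x=-6, y=2: price: u=-5, then ((y + x) == min(u, y)) is false, then x=0, then u=8, then returns -8 | price_opt: u=-5, then ((y + x) == min(u, y)) is false, then x=0, then u=8, then returns -8 — matching result -8.
Sweeping the whole domain (63 inputs) finds no disagreement.
verdict: equivalent


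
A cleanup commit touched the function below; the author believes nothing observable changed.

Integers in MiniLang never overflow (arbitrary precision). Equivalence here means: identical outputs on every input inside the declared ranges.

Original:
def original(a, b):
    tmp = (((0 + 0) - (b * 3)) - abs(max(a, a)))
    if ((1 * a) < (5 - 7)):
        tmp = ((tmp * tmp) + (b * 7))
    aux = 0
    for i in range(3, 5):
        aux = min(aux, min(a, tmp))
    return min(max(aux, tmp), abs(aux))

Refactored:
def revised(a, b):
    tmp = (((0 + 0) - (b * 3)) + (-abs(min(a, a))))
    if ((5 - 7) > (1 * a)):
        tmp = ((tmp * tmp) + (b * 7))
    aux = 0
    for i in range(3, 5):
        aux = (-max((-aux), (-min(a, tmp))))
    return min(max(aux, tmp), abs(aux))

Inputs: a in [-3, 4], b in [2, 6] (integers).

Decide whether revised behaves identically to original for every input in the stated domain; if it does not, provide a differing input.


The edit looks behavioral (`max(a, a)` became `min(a, a)`), but over these ranges it never changes the outcome.
Spot check at a=-1, b=6 — original: tmp := -19 | ((1 * a) < (5 - 7)): false | aux := 0 | iter i=3: | aux := -19 | iter i=4: | aux := -19 | result -19. revised: tmp := -19 | ((5 - 7) > (1 * a)): false | aux := 0 | iter i=3: | aux := -19 | iter i=4: | aux := -19 | result -19. Both give -19.
Across all 40 domain points the two functions coincide.
verdict: equivalent


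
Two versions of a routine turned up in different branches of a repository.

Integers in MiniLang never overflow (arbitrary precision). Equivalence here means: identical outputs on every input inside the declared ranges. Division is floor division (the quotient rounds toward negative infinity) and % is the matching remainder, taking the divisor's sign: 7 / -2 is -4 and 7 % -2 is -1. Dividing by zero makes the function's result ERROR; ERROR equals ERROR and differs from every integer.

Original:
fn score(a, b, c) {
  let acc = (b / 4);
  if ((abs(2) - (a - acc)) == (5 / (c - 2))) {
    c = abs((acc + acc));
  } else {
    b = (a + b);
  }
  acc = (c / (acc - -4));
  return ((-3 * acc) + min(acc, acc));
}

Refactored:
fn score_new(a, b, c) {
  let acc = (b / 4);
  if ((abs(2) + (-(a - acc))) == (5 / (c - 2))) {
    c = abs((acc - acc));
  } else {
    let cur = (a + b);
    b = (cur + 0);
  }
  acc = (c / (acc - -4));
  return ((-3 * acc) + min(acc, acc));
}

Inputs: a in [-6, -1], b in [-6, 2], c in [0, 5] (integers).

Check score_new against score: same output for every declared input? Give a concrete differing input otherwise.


These are not equivalent — on a=-5, b=-6, c=3 the outputs split (-4 vs 0).
score: acc = -2; ((abs(2) - (a - acc)) == (5 / (c - 2))) -> true; c = 4; acc = 2; return -4
score_new: acc = -2; ((abs(2) + (-(a - acc))) == (5 / (c - 2))) -> true; c = 0; acc = 0; return 0
verdict: not equivalent; witness: a=-5, b=-6, c=3


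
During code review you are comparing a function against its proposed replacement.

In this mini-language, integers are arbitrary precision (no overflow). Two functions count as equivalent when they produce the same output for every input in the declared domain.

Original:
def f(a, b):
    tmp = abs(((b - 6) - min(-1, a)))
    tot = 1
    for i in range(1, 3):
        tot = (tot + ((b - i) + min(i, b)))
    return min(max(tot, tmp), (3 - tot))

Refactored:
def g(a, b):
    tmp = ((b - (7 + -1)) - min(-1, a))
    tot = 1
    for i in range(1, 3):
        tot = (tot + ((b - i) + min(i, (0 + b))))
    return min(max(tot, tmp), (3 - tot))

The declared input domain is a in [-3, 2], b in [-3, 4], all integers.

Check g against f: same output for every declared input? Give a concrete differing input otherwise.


The rewrite breaks on a=-3, b=-3, where the results are 6 and -6.
f: tmp = 6; tot = 1; [i=1]; tot = -6; [i=2]; tot = -14; return 6
g: tmp = -6; tot = 1; [i=1]; tot = -6; [i=2]; tot = -14; return -6
verdict: not equivalent; witness: a=-3, b=-3


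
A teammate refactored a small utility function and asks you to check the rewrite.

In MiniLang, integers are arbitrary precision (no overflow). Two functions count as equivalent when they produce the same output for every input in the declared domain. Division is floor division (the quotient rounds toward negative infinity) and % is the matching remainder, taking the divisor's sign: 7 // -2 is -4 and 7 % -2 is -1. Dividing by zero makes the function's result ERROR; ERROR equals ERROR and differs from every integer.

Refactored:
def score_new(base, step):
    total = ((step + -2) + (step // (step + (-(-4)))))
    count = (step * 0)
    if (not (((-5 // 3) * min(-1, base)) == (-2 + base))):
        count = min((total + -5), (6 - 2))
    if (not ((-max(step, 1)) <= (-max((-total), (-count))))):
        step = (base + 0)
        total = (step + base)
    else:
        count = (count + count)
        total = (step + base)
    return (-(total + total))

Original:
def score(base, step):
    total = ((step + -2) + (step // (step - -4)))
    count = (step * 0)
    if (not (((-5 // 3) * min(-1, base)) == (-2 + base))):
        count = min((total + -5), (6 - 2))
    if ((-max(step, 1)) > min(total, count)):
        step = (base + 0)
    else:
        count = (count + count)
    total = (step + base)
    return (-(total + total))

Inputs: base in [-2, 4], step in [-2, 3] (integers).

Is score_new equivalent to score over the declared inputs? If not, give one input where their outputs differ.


The two versions differ — the changes include statement counts differ; arithmetic usage differs; boolean connective usage differs; min/max/abs usage differs; comparison usage differs.
Tracing base=-2, step=-1: score: total=-4, then count=0, then (not (((-5 // 3) * min(-1, base)) == (-2 + base))) is true, then count=-9, then ((-max(step, 1)) > min(total, count)) is true, then step=-2, then total=-4, then returns 8 | score_new: total=-4, then count=0, then (not (((-5 // 3) * min(-1, base)) == (-2 + base))) is true, then count=-9, then (not ((-max(step, 1)) <= (-max((-total), (-count))))) is true, then step=-2, then total=-4, then returns 8 — matching result 8.
Checked all 42 inputs in the declared domain: the outputs agree on every one.
verdict: equivalent


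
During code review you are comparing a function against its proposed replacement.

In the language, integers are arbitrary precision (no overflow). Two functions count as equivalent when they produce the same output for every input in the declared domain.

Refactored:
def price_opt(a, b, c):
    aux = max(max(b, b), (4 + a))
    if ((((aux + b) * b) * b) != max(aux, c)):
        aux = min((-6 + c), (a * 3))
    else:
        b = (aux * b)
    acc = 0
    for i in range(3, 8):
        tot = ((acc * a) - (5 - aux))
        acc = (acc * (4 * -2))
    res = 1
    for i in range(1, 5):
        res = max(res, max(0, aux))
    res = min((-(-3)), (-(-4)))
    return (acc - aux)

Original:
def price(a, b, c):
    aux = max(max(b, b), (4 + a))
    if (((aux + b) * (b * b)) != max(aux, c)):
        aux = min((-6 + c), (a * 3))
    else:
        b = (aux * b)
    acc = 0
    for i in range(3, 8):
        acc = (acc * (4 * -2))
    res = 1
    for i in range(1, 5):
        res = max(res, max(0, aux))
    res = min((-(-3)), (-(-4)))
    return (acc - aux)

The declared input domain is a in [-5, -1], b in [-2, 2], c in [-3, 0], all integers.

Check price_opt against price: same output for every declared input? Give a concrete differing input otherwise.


The two versions differ — the changes include local variable names differ, and arithmetic usage differs, and constant usage differs, and statement counts differ.
Tracing a=-1, b=-2, c=0: price: aux=3, then (((aux + b) * (b * b)) != max(aux, c)) is true, then aux=-6, then acc=0, then (i=3), then acc=0, then (i=4), then acc=0, then (i=5), then acc=0, then (i=6), then acc=0, then (i=7), then acc=0, then res=1, then (i=1), then res=1, then (i=2), then res=1, then (i=3), then res=1, then (i=4), then res=1, then res=3, then returns 6 | price_opt: aux=3, then ((((aux + b) * b) * b) != max(aux, c)) is true, then aux=-6, then acc=0, then (i=3), then tot=-11, then acc=0, then (i=4), then tot=-11, then acc=0, then (i=5), then tot=-11, then acc=0, then (i=6), then tot=-11, then acc=0, then (i=7), then tot=-11, then acc=0, then res=1, then (i=1), then res=1, then (i=2), then res=1, then (i=3), then res=1, then (i=4), then res=1, then res=3, then returns 6 — matching result 6.
An exhaustive pass over the 100 declared inputs shows identical outputs.
verdict: equivalent


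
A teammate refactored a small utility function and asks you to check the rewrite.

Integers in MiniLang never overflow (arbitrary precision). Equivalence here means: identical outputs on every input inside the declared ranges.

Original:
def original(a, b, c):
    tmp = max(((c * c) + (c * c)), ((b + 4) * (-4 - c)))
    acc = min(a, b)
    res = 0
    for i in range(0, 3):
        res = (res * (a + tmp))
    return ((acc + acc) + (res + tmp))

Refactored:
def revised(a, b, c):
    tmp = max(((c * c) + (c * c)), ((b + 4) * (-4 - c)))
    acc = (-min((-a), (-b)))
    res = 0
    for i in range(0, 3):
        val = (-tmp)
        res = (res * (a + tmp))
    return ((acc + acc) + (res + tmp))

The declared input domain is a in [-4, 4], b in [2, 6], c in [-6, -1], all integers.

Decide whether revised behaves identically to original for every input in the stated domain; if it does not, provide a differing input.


Consider the input a=-4, b=2, c=-6.
original: tmp = 72; acc = -4; res = 0; [i=0]; res = 0; [i=1]; res = 0; [i=2]; res = 0; return 64
revised: tmp = 72; acc = 2; res = 0; [i=0]; val = -72; res = 0; [i=1]; val = -72; res = 0; [i=2]; val = -72; res = 0; return 76
64 and 76 differ, so these are not the same function on this domain.
verdict: not equivalent; witness: a=-4, b=2, c=-6


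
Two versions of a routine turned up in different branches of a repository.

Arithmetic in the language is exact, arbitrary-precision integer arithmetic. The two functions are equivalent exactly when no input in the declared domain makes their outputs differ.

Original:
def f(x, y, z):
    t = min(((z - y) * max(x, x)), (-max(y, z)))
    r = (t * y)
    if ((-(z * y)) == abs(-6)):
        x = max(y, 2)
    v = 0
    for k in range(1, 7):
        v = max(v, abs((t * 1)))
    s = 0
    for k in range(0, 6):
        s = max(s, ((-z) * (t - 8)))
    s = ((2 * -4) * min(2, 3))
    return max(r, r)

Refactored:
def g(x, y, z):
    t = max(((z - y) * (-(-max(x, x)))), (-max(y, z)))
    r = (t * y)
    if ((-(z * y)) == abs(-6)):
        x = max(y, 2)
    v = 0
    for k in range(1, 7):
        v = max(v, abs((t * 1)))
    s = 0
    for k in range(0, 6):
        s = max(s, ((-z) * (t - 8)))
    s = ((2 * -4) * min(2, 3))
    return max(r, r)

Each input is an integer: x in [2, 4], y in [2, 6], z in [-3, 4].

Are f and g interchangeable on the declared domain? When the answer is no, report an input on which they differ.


Try x=2, y=2, z=-3.
f: t = -10; r = -20; ((-(z * y)) == abs(-6)) -> true; x = 2; v = 0; [k=1]; v = 10; [k=2]; v = 10; [k=3]; v = 10; [k=4]; v = 10; [k=5]; v = 10; [k=6]; v = 10; s = 0; [k=0]; s = 0; [k=1]; s = 0; [k=2]; s = 0; [k=3]; s = 0; [k=4]; s = 0; [k=5]; s = 0; s = -16; return -20
g: t = -2; r = -4; ((-(z * y)) == abs(-6)) -> true; x = 2; v = 0; [k=1]; v = 2; [k=2]; v = 2; [k=3]; v = 2; [k=4]; v = 2; [k=5]; v = 2; [k=6]; v = 2; s = 0; [k=0]; s = 0; [k=1]; s = 0; [k=2]; s = 0; [k=3]; s = 0; [k=4]; s = 0; [k=5]; s = 0; s = -16; return -4
-20 against -4: the behavior changed.
verdict: not equivalent; witness: x=2, y=2, z=-3


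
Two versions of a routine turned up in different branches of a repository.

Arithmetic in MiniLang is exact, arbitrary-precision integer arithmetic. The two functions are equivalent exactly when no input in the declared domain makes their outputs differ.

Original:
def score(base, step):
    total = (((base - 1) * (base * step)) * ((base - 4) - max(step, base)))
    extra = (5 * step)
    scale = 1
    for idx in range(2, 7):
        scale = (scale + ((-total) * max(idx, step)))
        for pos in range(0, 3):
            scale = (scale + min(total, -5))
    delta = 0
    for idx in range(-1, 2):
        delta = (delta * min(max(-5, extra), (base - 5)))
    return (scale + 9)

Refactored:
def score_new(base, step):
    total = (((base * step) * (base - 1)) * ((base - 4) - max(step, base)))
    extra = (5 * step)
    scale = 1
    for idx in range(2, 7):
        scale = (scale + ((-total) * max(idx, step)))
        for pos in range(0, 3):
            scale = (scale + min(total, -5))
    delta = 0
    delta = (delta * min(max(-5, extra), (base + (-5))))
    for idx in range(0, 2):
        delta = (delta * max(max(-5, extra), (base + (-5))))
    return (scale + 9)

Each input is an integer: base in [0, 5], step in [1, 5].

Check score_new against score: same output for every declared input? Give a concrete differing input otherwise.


There is a behavioral-looking edit here, yet the outcome never shifts on this domain; all 30 inputs agree.
verdict: equivalent


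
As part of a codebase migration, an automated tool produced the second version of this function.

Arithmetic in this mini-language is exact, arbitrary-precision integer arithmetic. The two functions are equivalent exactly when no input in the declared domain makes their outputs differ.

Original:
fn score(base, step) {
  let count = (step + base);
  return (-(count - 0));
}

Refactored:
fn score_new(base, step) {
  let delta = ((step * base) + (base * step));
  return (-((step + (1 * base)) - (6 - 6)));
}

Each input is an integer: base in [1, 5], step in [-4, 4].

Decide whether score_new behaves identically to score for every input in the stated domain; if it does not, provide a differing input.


Differences: arithmetic usage differs, local variable names differ, constant usage differs — yet all 45 inputs agree.
verdict: equivalent


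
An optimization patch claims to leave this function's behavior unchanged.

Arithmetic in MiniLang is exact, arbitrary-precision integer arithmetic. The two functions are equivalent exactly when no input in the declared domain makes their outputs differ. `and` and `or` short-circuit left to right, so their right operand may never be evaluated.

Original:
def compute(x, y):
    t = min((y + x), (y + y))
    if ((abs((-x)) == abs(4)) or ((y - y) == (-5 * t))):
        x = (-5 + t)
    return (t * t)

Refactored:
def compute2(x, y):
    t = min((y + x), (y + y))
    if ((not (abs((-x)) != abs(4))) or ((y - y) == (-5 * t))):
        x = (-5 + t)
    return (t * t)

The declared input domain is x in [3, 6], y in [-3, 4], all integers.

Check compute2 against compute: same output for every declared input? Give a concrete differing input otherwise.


Comparing the listings, the differences include: comparison usage differs, and boolean connective usage differs.
Tracing x=6, y=-3: compute: t=-6, then ((abs((-x)) == abs(4)) or ((y - y) == (-5 * t))) is false, then returns 36 | compute2: t=-6, then ((not (abs((-x)) != abs(4))) or ((y - y) == (-5 * t))) is false, then returns 36 — matching result 36.
Sweeping the whole domain (32 inputs) finds no disagreement.
verdict: equivalent


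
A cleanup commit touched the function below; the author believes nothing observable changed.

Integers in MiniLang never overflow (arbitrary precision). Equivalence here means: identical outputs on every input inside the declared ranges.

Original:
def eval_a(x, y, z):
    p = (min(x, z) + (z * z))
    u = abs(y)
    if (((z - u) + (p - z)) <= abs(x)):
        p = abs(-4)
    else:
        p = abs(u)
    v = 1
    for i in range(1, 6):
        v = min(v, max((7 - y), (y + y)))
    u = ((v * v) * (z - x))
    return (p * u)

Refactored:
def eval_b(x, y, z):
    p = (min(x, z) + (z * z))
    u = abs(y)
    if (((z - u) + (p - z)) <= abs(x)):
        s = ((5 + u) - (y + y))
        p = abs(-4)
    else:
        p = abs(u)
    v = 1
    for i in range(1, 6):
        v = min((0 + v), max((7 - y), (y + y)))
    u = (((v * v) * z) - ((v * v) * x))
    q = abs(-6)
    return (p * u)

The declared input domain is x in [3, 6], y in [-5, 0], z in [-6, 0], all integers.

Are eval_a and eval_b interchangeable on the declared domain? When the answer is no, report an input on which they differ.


Comparing the listings, the differences include: local variable names differ; also arithmetic usage differs; also constant usage differs; also statement counts differ; also min/max/abs usage differs.
Tracing x=4, y=-4, z=-2: eval_a: p = 2; u = 4; (((z - u) + (p - z)) <= abs(x)) -> true; p = 4; v = 1; [i=1]; v = 1; [i=2]; v = 1; [i=3]; v = 1; [i=4]; v = 1; [i=5]; v = 1; u = -6; return -24 | eval_b: p = 2; u = 4; (((z - u) + (p - z)) <= abs(x)) -> true; s = 17; p = 4; v = 1; [i=1]; v = 1; [i=2]; v = 1; [i=3]; v = 1; [i=4]; v = 1; [i=5]; v = 1; u = -6; q = 6; return -24 — matching result -24.
Sweeping the whole domain (168 inputs) finds no disagreement.
verdict: equivalent


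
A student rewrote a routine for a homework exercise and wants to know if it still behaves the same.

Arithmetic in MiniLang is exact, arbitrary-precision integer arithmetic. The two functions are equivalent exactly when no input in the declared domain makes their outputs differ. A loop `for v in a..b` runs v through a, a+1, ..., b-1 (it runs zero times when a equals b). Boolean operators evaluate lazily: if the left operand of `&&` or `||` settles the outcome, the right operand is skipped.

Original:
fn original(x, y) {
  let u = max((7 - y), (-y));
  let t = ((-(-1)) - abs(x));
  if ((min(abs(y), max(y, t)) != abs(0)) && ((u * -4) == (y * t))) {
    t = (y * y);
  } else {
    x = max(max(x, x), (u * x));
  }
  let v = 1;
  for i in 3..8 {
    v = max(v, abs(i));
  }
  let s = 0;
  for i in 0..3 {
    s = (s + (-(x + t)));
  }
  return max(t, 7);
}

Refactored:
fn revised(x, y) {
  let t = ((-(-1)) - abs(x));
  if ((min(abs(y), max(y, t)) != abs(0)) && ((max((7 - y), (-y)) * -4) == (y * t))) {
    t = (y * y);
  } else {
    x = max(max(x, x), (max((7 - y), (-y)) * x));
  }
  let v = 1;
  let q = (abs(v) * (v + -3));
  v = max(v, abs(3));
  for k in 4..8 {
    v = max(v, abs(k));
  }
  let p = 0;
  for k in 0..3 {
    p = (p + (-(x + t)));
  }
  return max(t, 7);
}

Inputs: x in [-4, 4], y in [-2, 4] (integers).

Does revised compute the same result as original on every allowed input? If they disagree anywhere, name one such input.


Differences: loop structure differs; also local variable names differ; also min/max/abs usage differs; also statement counts differ; also constant usage differs; also arithmetic usage differs — yet all 63 inputs agree.
verdict: equivalent


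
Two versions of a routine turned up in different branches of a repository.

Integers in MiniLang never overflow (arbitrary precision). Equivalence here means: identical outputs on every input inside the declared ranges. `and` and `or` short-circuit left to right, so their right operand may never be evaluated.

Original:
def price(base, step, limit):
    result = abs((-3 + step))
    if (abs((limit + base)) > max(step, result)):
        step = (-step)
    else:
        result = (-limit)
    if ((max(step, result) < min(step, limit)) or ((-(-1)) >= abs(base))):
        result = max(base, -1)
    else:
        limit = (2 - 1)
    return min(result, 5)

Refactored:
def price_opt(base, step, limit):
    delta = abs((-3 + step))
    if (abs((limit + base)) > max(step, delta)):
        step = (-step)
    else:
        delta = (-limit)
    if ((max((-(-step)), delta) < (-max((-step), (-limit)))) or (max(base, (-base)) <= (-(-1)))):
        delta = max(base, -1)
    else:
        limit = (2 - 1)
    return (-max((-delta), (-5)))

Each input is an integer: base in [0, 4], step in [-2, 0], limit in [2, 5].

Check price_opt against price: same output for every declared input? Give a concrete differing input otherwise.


Reading the diff, among the changes: local variable names differ; and min/max/abs usage differs; and comparison usage differs.
As a probe, take base=2, step=0, limit=4: price runs result becomes 3; next (abs((limit + base)) > max(step, result)) evaluates to true; next step becomes 0; next ((max(step, result) < min(step, limit)) or ((-(-1)) >= abs(base))) evaluates to false; next limit becomes 1; next final value 3; price_opt runs delta becomes 3; next (abs((limit + base)) > max(step, delta)) evaluates to true; next step becomes 0; next ((max((-(-step)), delta) < (-max((-step), (-limit)))) or (max(base, (-base)) <= (-(-1)))) evaluates to false; next limit becomes 1; next final value 3; both end at 3.
Across all 60 domain points the two functions coincide.
verdict: equivalent


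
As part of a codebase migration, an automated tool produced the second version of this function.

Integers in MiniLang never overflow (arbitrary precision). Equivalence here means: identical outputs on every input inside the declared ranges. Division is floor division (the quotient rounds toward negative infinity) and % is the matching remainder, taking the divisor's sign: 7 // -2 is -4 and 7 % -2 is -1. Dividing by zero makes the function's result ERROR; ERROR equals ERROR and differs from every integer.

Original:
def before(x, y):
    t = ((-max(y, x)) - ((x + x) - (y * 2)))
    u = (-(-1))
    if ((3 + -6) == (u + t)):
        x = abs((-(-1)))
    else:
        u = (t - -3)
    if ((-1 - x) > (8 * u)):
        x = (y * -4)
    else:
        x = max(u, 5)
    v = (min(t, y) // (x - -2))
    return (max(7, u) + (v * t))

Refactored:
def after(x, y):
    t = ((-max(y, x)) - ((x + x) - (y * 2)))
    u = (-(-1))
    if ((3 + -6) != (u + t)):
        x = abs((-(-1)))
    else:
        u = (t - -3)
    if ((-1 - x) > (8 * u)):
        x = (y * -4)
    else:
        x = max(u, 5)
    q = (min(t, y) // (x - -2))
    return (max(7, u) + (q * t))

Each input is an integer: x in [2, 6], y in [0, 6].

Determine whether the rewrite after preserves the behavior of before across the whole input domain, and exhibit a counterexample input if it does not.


On input x=2, y=0, before returns 25 while after returns 13.
verdict: not equivalent; witness: x=2, y=0


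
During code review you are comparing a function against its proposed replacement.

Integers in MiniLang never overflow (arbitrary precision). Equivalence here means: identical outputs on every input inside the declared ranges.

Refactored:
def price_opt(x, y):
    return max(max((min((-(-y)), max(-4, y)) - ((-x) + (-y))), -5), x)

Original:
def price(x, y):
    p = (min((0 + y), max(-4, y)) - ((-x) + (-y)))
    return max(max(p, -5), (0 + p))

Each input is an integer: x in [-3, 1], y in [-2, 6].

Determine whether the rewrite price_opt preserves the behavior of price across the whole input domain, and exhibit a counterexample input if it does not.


Take x=-3, y=-2.
price: p=-7, then returns -5
price_opt: returns -3
-5 vs -3 — the two versions disagree here.
verdict: not equivalent; witness: x=-3, y=-2


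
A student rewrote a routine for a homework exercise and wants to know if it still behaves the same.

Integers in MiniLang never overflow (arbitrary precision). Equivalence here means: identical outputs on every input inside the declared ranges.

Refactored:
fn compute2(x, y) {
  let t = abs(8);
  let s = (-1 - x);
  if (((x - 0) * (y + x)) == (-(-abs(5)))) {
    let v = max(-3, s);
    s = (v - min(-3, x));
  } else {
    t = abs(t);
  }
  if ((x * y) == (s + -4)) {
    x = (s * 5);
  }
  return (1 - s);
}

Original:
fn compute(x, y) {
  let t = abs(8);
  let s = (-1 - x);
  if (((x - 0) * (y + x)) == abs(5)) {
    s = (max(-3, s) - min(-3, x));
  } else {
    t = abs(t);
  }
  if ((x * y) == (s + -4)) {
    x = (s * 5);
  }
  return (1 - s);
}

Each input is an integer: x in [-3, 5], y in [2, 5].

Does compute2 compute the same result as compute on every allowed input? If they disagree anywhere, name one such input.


Changes here: statement counts differ; local variable names differ; the full 36-point sweep finds no disagreement.
verdict: equivalent


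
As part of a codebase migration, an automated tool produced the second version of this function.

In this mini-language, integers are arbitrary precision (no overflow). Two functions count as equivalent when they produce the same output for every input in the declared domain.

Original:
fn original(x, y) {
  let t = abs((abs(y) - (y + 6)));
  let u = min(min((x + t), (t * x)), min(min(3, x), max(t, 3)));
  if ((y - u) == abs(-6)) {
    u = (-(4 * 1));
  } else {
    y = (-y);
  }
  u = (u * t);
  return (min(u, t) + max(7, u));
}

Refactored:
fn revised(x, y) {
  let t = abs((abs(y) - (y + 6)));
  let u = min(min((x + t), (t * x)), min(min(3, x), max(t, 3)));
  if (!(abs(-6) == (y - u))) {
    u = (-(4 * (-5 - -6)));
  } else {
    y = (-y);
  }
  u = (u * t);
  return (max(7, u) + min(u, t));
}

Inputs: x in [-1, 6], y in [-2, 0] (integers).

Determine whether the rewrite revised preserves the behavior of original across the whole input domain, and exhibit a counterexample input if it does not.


x=-1, y=-2 yields 3 from original but -1 from revised.
verdict: not equivalent; witness: x=-1, y=-2


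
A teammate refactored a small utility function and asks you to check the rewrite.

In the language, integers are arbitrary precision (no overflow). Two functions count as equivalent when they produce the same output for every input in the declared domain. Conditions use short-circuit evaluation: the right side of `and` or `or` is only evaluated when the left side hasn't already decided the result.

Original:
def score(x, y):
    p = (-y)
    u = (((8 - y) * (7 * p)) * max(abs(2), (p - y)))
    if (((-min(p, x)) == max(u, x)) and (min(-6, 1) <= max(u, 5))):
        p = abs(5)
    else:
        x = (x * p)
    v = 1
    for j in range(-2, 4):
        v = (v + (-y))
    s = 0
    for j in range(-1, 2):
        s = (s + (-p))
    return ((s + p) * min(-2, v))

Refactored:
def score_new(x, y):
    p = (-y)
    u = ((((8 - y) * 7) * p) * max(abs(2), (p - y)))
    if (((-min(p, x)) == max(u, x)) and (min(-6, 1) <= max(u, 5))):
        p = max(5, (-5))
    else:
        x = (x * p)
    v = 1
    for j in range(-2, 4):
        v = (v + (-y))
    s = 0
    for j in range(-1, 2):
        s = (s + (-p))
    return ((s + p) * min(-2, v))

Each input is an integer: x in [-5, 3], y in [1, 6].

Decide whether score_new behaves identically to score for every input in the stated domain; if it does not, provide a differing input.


Equivalent — the differences include min/max/abs usage differs; also constant usage differs, yet no declared input distinguishes the two.
Spot check at x=-3, y=6 — score: p = -6; u = -168; (((-min(p, x)) == max(u, x)) and (min(-6, 1) <= max(u, 5))) -> false; x = 18; v = 1; [j=-2]; v = -5; [j=-1]; v = -11; [j=0]; v = -17; [j=1]; v = -23; [j=2]; v = -29; [j=3]; v = -35; s = 0; [j=-1]; s = 6; [j=0]; s = 12; [j=1]; s = 18; return -420. score_new: p = -6; u = -168; (((-min(p, x)) == max(u, x)) and (min(-6, 1) <= max(u, 5))) -> false; x = 18; v = 1; [j=-2]; v = -5; [j=-1]; v = -11; [j=0]; v = -17; [j=1]; v = -23; [j=2]; v = -29; [j=3]; v = -35; s = 0; [j=-1]; s = 6; [j=0]; s = 12; [j=1]; s = 18; return -420. Both give -420.
Across all 54 domain points the two functions coincide.
verdict: equivalent
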